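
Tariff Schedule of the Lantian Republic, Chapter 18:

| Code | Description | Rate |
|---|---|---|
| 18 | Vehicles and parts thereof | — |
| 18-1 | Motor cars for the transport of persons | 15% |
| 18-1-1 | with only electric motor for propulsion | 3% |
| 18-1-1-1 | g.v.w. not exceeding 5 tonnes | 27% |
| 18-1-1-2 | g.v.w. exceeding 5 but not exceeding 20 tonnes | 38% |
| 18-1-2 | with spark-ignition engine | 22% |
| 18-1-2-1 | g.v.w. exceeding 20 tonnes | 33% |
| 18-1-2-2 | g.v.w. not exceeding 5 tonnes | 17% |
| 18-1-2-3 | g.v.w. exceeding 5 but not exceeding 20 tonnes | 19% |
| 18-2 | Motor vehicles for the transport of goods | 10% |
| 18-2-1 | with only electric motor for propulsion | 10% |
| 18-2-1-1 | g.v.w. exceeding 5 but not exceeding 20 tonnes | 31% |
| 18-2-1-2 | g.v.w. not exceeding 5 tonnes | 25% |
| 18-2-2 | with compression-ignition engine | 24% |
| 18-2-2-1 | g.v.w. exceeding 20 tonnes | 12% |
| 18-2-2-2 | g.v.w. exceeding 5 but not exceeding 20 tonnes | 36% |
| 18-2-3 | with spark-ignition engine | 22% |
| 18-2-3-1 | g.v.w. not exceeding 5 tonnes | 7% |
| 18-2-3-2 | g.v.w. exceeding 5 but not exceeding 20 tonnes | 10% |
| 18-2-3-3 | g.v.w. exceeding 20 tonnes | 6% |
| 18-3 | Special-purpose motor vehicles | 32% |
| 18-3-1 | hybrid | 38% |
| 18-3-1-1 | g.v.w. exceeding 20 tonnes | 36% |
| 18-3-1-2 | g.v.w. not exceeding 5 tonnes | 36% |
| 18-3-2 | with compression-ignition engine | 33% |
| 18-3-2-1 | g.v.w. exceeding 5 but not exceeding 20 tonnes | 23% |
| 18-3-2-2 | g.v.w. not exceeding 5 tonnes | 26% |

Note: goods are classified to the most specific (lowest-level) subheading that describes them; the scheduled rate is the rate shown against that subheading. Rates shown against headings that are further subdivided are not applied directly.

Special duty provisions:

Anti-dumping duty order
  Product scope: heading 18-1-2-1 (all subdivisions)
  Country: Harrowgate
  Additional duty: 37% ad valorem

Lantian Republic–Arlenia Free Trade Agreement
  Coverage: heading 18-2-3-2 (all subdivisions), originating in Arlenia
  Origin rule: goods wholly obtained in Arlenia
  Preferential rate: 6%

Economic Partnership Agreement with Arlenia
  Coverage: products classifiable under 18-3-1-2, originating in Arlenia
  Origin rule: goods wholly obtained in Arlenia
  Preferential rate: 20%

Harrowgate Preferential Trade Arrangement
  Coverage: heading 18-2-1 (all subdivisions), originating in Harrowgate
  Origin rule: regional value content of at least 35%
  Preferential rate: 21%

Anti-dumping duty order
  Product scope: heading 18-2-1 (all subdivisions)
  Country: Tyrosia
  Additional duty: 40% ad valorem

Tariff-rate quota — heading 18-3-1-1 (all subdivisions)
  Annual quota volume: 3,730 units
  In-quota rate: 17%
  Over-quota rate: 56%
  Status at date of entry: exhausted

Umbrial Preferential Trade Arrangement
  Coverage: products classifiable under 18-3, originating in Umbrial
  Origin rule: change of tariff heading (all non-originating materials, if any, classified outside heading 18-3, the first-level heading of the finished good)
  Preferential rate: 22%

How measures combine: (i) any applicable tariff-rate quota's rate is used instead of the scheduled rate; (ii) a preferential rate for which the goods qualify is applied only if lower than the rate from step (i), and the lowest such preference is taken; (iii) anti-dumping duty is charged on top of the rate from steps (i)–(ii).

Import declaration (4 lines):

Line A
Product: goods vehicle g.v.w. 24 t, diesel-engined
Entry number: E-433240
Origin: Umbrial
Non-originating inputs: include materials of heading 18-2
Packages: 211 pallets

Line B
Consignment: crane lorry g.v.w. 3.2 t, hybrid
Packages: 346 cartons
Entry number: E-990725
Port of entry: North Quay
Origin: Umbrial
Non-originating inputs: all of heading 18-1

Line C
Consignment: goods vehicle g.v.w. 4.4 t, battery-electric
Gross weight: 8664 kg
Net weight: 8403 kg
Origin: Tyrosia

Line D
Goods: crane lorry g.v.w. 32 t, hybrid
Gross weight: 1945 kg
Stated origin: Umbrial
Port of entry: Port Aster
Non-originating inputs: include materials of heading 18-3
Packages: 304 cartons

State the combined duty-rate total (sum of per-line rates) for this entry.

155%

Line A: goods vehicle → 18-2; diesel-engined → 18-2-2; g.v.w. 24 t → 18-2-2-1. Scheduled 12%. Umbrial agreement on 18-3: 18-2-2-1 not covered. → 12%.
Line B: crane lorry → 18-3; hybrid → 18-3-1; g.v.w. 3.2 t → 18-3-1-2. Scheduled 36%. Umbrial agreement on 18-3: CTH met → 22% available; preferential 22%. → 22%.
Line C: goods vehicle → 18-2; battery-electric → 18-2-1; g.v.w. 4.4 t → 18-2-1-2. Scheduled 25%. anti-dumping (Tyrosia, 18-2-1): +40%; total 25% + 40% = 65%. → 65%.
Line D: crane lorry → 18-3; hybrid → 18-3-1; g.v.w. 32 t → 18-3-1-1. Scheduled 36%. quota on 18-3-1-1 exhausted → over-quota 56%; Umbrial agreement on 18-3: CTH not met. → 56%.
Sum: 12% + 22% + 65% + 56% = 155%.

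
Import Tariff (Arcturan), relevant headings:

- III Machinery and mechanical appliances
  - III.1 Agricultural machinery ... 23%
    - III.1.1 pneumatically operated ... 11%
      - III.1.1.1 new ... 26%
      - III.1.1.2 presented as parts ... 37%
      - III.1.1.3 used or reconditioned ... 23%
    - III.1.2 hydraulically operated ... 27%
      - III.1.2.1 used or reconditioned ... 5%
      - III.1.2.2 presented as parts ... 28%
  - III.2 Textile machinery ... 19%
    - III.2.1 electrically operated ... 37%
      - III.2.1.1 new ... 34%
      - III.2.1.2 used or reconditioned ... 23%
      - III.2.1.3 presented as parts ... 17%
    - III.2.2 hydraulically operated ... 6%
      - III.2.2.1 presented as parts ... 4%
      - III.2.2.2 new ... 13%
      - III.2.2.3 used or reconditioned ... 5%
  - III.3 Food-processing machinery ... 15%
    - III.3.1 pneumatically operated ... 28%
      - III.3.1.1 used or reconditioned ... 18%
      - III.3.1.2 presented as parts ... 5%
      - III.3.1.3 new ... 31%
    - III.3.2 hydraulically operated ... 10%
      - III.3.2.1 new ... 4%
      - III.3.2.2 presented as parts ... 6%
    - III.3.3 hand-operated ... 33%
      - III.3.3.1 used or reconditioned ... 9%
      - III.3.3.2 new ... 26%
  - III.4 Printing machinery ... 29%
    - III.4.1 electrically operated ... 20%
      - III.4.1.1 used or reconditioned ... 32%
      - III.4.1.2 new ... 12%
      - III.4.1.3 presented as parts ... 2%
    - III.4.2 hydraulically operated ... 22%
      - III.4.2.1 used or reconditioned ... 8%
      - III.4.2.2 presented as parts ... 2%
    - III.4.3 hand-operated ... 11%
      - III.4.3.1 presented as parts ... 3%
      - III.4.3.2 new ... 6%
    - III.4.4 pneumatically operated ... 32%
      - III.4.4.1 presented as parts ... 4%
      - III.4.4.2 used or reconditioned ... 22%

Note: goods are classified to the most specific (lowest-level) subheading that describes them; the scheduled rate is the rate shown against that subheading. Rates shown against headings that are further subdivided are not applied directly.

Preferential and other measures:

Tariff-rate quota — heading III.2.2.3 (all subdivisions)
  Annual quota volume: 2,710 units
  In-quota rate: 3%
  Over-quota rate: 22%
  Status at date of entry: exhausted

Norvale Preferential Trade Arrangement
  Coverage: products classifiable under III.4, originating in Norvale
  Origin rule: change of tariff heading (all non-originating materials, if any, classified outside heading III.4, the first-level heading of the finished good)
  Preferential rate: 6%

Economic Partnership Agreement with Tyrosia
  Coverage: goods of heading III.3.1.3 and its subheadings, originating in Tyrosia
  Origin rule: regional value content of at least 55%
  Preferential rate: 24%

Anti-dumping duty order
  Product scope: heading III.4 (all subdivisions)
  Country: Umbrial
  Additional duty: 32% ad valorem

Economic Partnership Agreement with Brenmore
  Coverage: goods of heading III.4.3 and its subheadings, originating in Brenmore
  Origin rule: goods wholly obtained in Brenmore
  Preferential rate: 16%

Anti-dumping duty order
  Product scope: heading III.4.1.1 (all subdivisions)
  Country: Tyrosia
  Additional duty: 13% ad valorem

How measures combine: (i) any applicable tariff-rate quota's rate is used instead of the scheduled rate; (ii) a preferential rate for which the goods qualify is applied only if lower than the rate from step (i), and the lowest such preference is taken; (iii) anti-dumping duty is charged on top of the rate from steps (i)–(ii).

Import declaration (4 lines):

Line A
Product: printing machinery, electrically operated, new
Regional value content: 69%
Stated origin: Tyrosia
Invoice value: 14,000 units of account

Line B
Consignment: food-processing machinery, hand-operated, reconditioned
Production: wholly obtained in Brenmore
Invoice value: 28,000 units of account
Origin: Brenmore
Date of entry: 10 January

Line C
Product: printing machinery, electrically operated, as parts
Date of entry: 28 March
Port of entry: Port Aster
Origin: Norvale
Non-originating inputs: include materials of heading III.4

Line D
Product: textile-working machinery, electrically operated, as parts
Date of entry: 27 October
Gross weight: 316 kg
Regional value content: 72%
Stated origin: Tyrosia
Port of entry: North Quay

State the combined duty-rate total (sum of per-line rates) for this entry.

40%

Line A: printing → III.4; electrically operated → III.4.1; new → III.4.1.2. Scheduled 12%. Tyrosia agreement on III.3.1.3: III.4.1.2 not covered. → 12%.
Line B: food-processing → III.3; hand-operated → III.3.3; reconditioned → III.3.3.1. Scheduled 9%. Brenmore agreement on III.4.3: III.3.3.1 not covered. → 9%.
Line C: printing → III.4; electrically operated → III.4.1; as parts → III.4.1.3. Scheduled 2%. Norvale agreement on III.4: CTH not met. → 2%.
Line D: textile-working → III.2; electrically operated → III.2.1; as parts → III.2.1.3. Scheduled 17%. Tyrosia agreement on III.3.1.3: III.2.1.3 not covered. → 17%.
Sum: 12% + 9% + 2% + 17% = 40%.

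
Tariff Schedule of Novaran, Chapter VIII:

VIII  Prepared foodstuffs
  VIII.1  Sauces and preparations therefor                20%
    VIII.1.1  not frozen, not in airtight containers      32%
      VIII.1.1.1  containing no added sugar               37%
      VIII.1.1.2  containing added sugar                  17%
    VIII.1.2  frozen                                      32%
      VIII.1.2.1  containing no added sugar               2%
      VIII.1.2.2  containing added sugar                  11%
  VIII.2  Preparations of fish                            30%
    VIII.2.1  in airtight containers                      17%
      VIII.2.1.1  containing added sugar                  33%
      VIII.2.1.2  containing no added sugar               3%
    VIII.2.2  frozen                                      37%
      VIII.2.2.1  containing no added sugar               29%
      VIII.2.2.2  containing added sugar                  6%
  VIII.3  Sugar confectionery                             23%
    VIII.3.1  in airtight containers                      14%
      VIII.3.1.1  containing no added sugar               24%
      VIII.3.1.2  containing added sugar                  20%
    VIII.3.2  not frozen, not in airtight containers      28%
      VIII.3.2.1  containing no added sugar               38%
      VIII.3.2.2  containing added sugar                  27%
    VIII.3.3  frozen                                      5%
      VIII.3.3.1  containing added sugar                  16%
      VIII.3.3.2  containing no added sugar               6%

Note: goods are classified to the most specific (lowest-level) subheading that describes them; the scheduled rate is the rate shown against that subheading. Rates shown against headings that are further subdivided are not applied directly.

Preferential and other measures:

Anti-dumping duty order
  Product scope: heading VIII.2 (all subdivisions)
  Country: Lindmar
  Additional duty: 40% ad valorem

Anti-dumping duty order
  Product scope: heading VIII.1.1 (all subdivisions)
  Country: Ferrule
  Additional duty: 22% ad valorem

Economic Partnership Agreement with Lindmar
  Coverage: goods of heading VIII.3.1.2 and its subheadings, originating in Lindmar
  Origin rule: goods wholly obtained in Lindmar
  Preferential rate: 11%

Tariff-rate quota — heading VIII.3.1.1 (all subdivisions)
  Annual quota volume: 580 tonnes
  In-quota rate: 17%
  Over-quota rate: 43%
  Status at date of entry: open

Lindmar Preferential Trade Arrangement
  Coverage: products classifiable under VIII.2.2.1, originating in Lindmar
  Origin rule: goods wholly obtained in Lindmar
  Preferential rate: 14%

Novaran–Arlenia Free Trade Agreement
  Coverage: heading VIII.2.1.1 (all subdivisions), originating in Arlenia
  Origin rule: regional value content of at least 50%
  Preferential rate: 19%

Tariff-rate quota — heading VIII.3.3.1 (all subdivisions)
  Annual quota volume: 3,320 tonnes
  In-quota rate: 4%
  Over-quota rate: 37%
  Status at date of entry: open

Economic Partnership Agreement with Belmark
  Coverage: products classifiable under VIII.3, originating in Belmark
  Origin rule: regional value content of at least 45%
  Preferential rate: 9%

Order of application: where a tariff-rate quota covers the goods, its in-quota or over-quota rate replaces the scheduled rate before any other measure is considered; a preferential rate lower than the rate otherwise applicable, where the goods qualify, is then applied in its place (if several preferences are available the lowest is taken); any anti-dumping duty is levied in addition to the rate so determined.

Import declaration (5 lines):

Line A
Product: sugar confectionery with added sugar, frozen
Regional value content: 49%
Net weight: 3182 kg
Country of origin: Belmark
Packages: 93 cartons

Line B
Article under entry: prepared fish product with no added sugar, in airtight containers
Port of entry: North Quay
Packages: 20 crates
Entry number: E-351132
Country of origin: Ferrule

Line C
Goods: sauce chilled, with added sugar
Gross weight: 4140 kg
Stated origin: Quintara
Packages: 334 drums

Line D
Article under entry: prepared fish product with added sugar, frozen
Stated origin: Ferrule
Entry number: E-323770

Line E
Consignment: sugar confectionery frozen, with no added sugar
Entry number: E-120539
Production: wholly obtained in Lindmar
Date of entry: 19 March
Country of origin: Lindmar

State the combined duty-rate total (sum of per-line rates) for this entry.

Line A: sugar confectionery → VIII.3; frozen → VIII.3.3; with added sugar → VIII.3.3.1. Scheduled 16%. quota on VIII.3.3.1 open → in-quota 4%; Belmark agreement on VIII.3: RVC ≥ 45% → 9% available; preference 9% not lower than 4% → no reduction. → 4%.
Line B: prepared fish product → VIII.2; in airtight containers → VIII.2.1; with no added sugar → VIII.2.1.2. Scheduled 3%. No special measure applies. → 3%.
Line C: sauce → VIII.1; chilled → VIII.1.1; with added sugar → VIII.1.1.2. Scheduled 17%. No special measure applies. → 17%.
Line D: prepared fish product → VIII.2; frozen → VIII.2.2; with added sugar → VIII.2.2.2. Scheduled 6%. No special measure applies. → 6%.
Line E: sugar confectionery → VIII.3; frozen → VIII.3.3; with no added sugar → VIII.3.3.2. Scheduled 6%. Lindmar agreement on VIII.3.1.2: VIII.3.3.2 not covered; Lindmar agreement on VIII.2.2.1: VIII.3.3.2 not covered. → 6%.
Sum: 4% + 3% + 17% + 6% + 6% = 36%.

36%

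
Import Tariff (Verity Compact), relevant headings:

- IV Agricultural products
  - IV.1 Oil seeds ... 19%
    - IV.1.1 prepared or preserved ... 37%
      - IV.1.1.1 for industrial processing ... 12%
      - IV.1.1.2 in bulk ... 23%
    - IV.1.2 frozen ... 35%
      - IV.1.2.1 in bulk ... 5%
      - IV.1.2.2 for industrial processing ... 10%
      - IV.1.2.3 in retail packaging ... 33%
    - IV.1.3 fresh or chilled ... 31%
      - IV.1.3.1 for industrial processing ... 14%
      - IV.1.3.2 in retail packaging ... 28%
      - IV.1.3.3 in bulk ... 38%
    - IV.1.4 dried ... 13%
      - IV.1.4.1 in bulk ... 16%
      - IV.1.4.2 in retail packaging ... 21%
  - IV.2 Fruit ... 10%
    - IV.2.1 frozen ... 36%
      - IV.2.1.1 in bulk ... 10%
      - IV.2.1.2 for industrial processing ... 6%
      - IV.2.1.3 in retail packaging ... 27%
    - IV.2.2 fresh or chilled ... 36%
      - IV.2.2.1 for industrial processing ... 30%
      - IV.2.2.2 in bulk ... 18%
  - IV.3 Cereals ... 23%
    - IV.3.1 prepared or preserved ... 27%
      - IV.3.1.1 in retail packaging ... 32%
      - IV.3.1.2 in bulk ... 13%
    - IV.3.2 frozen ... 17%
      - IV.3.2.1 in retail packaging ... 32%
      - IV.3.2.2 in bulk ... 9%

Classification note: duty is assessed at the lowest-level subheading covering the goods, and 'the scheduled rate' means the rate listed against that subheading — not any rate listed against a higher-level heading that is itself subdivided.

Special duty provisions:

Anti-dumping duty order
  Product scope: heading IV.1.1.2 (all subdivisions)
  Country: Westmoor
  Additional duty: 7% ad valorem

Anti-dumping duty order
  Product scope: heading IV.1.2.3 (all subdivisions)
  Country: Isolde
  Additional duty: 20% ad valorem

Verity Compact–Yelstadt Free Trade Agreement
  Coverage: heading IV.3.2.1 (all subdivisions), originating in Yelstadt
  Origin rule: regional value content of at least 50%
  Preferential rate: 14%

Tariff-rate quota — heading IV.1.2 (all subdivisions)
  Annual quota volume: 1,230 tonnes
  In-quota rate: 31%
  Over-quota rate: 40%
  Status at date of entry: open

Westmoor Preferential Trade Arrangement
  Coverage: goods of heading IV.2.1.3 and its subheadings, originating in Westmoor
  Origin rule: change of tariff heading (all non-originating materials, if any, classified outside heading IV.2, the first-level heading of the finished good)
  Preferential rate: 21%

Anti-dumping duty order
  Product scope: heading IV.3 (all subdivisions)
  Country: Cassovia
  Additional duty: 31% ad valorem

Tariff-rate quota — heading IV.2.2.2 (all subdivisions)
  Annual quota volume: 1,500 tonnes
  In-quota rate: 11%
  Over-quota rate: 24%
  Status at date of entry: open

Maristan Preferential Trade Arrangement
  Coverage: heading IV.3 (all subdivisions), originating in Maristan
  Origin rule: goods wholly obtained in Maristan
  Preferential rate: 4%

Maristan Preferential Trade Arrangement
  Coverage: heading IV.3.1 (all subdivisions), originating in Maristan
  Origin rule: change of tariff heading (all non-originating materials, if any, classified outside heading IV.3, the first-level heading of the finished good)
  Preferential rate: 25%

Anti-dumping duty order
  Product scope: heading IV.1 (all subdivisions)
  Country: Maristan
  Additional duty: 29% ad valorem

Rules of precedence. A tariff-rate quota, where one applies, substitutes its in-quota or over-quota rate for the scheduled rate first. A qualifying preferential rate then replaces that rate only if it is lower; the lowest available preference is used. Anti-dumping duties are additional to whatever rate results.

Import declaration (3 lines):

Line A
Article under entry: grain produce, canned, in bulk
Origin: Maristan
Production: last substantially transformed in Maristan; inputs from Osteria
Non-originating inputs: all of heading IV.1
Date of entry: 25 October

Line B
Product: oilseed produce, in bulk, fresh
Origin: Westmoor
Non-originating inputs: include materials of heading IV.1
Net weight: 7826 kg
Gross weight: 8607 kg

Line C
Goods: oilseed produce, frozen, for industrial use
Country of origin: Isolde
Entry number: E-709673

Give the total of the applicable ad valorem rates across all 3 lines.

82%

Line A: grain → IV.3; canned → IV.3.1; in bulk → IV.3.1.2. Scheduled 13%. Maristan agreement on IV.3: not wholly obtained; Maristan agreement on IV.3.1: CTH met → 25% available; preference 25% not lower than 13% → no reduction. → 13%.
Line B: oilseed → IV.1; fresh → IV.1.3; in bulk → IV.1.3.3. Scheduled 38%. Westmoor agreement on IV.2.1.3: IV.1.3.3 not covered. → 38%.
Line C: oilseed → IV.1; frozen → IV.1.2; for industrial use → IV.1.2.2. Scheduled 10%. quota on IV.1.2 open → in-quota 31%. → 31%.
Sum: 13% + 38% + 31% = 82%.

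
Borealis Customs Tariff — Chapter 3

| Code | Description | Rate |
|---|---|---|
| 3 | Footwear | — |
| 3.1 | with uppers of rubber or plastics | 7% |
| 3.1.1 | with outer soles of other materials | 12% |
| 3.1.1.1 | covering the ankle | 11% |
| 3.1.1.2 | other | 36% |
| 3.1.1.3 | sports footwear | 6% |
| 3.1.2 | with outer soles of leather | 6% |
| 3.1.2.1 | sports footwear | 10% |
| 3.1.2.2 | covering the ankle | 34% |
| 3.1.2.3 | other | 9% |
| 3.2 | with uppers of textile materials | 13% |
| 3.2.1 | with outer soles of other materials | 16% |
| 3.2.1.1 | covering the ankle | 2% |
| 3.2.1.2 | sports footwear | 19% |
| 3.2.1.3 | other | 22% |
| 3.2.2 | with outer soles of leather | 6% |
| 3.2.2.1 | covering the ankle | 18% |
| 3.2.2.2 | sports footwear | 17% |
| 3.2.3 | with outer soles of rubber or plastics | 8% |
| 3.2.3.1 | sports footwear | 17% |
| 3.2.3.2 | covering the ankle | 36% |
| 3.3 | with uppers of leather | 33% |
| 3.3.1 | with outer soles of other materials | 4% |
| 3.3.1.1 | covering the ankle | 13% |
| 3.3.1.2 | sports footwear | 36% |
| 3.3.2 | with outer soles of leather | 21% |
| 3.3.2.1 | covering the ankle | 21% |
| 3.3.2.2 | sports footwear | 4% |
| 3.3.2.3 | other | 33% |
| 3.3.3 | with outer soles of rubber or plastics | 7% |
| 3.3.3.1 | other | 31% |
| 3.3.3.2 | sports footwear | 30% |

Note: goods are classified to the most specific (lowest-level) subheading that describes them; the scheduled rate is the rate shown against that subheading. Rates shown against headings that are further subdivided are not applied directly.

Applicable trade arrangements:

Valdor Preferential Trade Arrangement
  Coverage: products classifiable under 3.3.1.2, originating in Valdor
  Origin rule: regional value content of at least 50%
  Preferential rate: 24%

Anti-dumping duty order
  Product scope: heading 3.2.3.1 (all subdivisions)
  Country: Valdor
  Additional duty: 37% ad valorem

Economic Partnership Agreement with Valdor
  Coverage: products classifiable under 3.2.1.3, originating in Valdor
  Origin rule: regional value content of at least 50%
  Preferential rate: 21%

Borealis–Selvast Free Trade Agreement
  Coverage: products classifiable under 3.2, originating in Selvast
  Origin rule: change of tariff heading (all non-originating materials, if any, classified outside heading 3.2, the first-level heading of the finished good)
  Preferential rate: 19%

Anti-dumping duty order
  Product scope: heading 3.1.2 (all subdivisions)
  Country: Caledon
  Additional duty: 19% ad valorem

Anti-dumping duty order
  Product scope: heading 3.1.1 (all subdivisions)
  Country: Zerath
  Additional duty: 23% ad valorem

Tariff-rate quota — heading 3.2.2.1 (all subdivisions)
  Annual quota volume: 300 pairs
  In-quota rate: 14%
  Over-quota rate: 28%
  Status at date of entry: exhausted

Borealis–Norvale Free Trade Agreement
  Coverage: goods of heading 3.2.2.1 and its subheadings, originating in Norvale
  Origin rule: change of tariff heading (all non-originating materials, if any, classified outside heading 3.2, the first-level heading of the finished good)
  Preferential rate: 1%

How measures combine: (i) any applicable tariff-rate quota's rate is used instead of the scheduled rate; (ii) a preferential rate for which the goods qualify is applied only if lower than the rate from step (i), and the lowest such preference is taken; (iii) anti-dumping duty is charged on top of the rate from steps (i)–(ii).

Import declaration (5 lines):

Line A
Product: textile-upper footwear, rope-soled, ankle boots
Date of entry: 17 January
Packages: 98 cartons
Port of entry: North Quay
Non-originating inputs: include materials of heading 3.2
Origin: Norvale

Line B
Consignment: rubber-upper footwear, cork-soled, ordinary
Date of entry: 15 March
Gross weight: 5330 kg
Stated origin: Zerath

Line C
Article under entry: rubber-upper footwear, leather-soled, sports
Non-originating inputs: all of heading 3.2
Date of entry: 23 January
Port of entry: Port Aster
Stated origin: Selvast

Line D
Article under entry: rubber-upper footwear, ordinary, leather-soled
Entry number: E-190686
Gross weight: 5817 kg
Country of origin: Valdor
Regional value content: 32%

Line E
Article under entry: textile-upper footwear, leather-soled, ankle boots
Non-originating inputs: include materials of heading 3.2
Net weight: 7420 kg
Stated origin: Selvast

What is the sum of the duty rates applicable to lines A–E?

108%

Line A: textile-upper → 3.2; rope-soled → 3.2.1; ankle boots → 3.2.1.1. Scheduled 2%. Norvale agreement on 3.2.2.1: 3.2.1.1 not covered. → 2%.
Line B: rubber-upper → 3.1; cork-soled → 3.1.1; ordinary → 3.1.1.2. Scheduled 36%. anti-dumping (Zerath, 3.1.1): +23%; total 36% + 23% = 59%. → 59%.
Line C: rubber-upper → 3.1; leather-soled → 3.1.2; sports → 3.1.2.1. Scheduled 10%. Selvast agreement on 3.2: 3.1.2.1 not covered. → 10%.
Line D: rubber-upper → 3.1; leather-soled → 3.1.2; ordinary → 3.1.2.3. Scheduled 9%. Valdor agreement on 3.3.1.2: 3.1.2.3 not covered; Valdor agreement on 3.2.1.3: 3.1.2.3 not covered. → 9%.
Line E: textile-upper → 3.2; leather-soled → 3.2.2; ankle boots → 3.2.2.1. Scheduled 18%. quota on 3.2.2.1 exhausted → over-quota 28%; Selvast agreement on 3.2: CTH not met. → 28%.
Sum: 2% + 59% + 10% + 9% + 28% = 108%.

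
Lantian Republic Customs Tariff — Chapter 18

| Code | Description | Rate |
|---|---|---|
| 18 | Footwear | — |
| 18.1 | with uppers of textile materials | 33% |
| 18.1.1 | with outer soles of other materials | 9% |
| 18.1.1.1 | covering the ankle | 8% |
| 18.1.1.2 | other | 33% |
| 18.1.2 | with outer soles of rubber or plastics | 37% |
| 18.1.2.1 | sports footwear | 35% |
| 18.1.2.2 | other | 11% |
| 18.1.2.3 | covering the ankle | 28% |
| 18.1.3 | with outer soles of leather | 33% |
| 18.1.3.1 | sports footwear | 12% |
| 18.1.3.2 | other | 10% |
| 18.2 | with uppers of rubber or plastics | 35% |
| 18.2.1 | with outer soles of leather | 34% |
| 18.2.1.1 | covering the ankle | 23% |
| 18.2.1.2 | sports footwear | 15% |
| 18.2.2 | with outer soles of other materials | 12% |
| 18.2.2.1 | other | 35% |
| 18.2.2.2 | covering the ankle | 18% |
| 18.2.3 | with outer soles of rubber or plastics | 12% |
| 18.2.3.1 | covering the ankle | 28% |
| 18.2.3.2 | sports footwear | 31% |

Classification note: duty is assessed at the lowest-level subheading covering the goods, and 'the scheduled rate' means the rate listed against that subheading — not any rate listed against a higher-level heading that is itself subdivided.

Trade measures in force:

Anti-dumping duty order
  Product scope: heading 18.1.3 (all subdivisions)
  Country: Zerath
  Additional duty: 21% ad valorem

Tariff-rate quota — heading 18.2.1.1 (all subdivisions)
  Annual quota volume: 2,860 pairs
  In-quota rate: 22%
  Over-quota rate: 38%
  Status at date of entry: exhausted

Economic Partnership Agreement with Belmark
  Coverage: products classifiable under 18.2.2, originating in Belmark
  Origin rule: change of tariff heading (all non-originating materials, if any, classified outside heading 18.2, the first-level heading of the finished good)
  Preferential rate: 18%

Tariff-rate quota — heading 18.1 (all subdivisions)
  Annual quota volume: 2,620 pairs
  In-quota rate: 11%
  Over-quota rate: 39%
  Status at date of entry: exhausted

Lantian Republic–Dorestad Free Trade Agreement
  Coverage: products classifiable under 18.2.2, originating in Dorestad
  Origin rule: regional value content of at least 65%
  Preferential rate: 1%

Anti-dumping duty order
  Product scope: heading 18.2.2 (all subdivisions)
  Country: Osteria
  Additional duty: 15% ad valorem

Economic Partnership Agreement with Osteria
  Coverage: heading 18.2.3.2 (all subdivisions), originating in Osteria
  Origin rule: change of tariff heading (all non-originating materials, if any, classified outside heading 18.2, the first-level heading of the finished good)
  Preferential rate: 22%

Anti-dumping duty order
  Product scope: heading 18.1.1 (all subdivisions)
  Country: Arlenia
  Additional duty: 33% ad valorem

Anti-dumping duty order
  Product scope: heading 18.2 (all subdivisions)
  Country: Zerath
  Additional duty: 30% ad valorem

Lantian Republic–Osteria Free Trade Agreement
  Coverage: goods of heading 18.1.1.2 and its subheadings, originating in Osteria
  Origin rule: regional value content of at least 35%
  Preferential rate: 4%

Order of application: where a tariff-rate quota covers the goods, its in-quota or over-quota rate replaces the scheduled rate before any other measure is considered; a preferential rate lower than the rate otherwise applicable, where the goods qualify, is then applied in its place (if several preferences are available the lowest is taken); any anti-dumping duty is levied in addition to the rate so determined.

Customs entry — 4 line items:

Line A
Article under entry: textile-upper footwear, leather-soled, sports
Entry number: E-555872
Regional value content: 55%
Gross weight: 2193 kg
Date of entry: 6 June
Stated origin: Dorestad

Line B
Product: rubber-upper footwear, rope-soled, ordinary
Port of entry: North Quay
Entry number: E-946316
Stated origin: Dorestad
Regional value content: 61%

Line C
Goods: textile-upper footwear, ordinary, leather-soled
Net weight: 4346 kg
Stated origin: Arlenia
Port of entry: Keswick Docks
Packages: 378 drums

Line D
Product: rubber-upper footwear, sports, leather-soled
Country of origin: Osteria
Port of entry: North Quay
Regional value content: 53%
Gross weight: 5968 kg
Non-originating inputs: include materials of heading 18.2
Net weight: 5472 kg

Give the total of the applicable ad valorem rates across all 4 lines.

128%

Line A: textile-upper → 18.1; leather-soled → 18.1.3; sports → 18.1.3.1. Scheduled 12%. quota on 18.1 exhausted → over-quota 39%; Dorestad agreement on 18.2.2: 18.1.3.1 not covered. → 39%.
Line B: rubber-upper → 18.2; rope-soled → 18.2.2; ordinary → 18.2.2.1. Scheduled 35%. Dorestad agreement on 18.2.2: RVC < 65%. → 35%.
Line C: textile-upper → 18.1; leather-soled → 18.1.3; ordinary → 18.1.3.2. Scheduled 10%. quota on 18.1 exhausted → over-quota 39%. → 39%.
Line D: rubber-upper → 18.2; leather-soled → 18.2.1; sports → 18.2.1.2. Scheduled 15%. Osteria agreement on 18.2.3.2: 18.2.1.2 not covered; Osteria agreement on 18.1.1.2: 18.2.1.2 not covered. → 15%.
Sum: 39% + 35% + 39% + 15% = 128%.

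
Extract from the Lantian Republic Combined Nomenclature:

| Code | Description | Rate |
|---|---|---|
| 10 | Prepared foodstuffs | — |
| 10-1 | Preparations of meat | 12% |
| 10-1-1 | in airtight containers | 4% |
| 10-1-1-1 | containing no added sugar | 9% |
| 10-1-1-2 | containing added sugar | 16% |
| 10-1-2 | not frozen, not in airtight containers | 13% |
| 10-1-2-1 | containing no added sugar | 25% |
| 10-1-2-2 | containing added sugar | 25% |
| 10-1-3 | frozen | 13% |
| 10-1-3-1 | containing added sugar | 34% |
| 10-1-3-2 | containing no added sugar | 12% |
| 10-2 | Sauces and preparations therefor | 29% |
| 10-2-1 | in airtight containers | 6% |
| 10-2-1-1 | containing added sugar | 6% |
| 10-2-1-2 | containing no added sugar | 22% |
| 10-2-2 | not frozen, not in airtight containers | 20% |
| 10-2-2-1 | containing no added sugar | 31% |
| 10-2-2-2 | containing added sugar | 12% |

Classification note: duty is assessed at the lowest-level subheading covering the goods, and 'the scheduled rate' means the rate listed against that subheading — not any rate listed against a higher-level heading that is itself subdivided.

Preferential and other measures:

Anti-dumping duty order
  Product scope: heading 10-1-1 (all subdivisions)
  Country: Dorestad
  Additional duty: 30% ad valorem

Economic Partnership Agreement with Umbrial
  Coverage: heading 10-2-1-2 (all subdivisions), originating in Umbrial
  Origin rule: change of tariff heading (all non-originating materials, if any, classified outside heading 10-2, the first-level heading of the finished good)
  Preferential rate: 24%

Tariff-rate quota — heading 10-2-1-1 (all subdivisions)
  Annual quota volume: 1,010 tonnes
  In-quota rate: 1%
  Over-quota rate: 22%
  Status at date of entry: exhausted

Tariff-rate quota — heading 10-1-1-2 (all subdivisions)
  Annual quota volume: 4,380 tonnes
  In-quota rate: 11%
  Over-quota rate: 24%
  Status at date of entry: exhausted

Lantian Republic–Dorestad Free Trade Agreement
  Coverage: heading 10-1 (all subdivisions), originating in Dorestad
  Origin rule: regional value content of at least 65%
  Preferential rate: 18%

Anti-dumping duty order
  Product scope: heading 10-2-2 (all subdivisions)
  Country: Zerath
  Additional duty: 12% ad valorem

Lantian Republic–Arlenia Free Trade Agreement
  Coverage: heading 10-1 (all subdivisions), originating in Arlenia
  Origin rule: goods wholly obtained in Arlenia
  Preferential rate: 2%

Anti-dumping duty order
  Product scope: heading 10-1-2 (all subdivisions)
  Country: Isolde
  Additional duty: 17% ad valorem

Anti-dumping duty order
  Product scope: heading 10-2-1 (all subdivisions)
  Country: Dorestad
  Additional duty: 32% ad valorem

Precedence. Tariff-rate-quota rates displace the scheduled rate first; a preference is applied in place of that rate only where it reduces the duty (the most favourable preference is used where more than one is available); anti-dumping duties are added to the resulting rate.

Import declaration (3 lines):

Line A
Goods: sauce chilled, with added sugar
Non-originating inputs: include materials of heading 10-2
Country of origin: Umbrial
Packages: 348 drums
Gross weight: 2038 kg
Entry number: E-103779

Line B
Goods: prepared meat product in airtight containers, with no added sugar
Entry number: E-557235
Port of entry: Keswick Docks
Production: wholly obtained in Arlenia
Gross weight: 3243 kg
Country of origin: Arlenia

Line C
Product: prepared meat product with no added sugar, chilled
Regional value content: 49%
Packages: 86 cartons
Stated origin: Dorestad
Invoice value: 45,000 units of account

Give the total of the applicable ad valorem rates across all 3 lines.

39%

Line A: sauce → 10-2; chilled → 10-2-2; with added sugar → 10-2-2-2. Scheduled 12%. Umbrial agreement on 10-2-1-2: 10-2-2-2 not covered. → 12%.
Line B: prepared meat product → 10-1; in airtight containers → 10-1-1; with no added sugar → 10-1-1-1. Scheduled 9%. Arlenia agreement on 10-1: wholly obtained → 2% available; preferential 2%. → 2%.
Line C: prepared meat product → 10-1; chilled → 10-1-2; with no added sugar → 10-1-2-1. Scheduled 25%. Dorestad agreement on 10-1: RVC < 65%. → 25%.
Sum: 12% + 2% + 25% = 39%.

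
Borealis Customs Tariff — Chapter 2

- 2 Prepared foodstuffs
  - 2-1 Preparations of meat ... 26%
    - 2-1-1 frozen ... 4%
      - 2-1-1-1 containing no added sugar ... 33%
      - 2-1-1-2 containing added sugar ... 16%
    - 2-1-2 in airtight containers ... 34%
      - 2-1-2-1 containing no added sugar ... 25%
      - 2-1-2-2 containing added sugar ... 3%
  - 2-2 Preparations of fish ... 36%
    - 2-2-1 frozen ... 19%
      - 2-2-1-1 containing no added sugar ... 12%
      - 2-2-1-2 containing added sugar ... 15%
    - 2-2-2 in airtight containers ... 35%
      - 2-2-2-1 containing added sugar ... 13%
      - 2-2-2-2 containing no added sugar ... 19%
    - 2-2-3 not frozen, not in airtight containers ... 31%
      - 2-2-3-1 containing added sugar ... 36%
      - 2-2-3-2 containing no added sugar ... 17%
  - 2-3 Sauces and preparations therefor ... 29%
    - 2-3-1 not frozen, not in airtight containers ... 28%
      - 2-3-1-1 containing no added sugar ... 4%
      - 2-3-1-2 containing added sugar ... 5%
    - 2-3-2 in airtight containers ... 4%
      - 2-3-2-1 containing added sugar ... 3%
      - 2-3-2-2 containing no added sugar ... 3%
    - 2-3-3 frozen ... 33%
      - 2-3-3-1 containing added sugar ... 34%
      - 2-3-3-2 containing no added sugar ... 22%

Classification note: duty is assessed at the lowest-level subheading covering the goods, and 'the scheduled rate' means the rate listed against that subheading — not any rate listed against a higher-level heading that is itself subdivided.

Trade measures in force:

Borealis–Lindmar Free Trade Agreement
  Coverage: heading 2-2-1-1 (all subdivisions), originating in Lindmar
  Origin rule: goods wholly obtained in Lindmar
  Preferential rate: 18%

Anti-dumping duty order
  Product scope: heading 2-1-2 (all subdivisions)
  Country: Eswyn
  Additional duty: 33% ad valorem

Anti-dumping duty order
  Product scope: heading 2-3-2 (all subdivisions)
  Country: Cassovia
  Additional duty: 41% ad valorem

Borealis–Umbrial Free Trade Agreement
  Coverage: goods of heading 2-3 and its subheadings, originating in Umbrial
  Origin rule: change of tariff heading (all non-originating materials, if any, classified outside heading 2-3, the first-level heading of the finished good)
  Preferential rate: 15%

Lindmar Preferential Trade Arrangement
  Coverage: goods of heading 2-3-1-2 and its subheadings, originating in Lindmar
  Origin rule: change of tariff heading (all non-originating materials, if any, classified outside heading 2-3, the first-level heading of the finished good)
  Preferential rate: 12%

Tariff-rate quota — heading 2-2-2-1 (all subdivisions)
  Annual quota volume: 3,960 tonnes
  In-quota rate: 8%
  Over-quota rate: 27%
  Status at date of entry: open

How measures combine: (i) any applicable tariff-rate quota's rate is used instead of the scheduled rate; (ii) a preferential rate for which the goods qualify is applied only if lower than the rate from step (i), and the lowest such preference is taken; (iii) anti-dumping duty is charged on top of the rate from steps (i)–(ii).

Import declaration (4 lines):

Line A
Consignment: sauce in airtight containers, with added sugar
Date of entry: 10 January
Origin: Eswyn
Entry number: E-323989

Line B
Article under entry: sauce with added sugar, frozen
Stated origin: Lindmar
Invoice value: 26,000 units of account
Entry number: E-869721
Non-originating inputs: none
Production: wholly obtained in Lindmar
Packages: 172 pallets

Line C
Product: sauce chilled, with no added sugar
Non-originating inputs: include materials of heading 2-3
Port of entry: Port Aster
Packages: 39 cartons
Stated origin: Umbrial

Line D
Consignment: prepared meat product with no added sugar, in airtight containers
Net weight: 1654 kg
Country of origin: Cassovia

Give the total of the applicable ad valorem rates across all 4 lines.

66%

Line A: sauce → 2-3; in airtight containers → 2-3-2; with added sugar → 2-3-2-1. Scheduled 3%. No special measure applies. → 3%.
Line B: sauce → 2-3; frozen → 2-3-3; with added sugar → 2-3-3-1. Scheduled 34%. Lindmar agreement on 2-2-1-1: 2-3-3-1 not covered; Lindmar agreement on 2-3-1-2: 2-3-3-1 not covered. → 34%.
Line C: sauce → 2-3; chilled → 2-3-1; with no added sugar → 2-3-1-1. Scheduled 4%. Umbrial agreement on 2-3: CTH not met. → 4%.
Line D: prepared meat product → 2-1; in airtight containers → 2-1-2; with no added sugar → 2-1-2-1. Scheduled 25%. No special measure applies. → 25%.
Sum: 3% + 34% + 4% + 25% = 66%.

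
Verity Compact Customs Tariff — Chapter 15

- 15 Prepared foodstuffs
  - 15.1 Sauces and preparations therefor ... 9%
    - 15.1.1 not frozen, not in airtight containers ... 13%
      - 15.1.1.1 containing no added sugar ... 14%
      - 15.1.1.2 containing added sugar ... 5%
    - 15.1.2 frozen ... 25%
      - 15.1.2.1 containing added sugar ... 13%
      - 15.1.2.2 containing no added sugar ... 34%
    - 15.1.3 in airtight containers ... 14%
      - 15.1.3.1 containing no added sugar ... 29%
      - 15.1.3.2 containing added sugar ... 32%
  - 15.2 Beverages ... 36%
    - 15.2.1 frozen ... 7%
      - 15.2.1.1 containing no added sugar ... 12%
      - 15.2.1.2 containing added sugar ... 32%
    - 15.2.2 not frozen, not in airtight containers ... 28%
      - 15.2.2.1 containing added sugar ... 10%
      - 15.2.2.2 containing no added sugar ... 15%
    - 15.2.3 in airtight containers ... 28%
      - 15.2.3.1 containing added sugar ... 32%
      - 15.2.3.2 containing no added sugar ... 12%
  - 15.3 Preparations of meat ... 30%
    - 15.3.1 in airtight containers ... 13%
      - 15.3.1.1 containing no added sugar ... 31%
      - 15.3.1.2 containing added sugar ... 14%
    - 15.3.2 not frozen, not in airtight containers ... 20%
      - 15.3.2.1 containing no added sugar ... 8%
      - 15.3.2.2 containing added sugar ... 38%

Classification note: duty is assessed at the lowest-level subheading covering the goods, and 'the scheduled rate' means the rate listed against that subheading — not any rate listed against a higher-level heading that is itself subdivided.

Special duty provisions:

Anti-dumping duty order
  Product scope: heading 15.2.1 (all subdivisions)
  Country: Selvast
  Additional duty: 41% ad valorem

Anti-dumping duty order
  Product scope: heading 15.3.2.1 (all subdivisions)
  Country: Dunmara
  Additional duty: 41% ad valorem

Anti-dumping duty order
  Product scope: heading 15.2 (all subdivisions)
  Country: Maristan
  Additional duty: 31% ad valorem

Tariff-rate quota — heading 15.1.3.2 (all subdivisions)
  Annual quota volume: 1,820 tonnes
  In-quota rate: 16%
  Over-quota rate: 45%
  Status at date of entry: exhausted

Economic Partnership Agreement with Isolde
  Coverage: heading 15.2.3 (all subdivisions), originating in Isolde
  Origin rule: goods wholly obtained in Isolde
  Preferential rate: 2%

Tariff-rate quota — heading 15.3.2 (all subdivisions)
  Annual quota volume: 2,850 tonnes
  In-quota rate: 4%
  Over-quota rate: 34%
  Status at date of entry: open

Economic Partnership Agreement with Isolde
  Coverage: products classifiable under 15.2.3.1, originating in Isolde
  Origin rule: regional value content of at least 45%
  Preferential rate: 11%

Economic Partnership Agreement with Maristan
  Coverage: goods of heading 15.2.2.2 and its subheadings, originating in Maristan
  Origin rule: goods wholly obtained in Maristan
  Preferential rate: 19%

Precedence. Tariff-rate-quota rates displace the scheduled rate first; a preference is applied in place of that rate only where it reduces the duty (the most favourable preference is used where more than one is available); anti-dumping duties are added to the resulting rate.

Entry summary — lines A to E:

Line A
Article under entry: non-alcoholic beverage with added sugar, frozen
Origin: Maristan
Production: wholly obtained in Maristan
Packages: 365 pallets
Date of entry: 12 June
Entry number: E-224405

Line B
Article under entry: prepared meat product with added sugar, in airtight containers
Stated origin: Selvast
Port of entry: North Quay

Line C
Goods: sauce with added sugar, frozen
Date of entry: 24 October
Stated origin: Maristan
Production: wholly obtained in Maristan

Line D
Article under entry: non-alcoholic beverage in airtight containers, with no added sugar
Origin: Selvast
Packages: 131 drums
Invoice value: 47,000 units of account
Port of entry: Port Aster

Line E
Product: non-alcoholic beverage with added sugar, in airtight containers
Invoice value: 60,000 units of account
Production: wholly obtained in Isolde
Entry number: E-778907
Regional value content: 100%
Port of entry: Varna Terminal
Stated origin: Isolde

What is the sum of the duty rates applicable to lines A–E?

104%

Line A: non-alcoholic beverage → 15.2; frozen → 15.2.1; with added sugar → 15.2.1.2. Scheduled 32%. Maristan agreement on 15.2.2.2: 15.2.1.2 not covered; anti-dumping (Maristan, 15.2): +31%; total 32% + 31% = 63%. → 63%.
Line B: prepared meat product → 15.3; in airtight containers → 15.3.1; with added sugar → 15.3.1.2. Scheduled 14%. No special measure applies. → 14%.
Line C: sauce → 15.1; frozen → 15.1.2; with added sugar → 15.1.2.1. Scheduled 13%. Maristan agreement on 15.2.2.2: 15.1.2.1 not covered. → 13%.
Line D: non-alcoholic beverage → 15.2; in airtight containers → 15.2.3; with no added sugar → 15.2.3.2. Scheduled 12%. No special measure applies. → 12%.
Line E: non-alcoholic beverage → 15.2; in airtight containers → 15.2.3; with added sugar → 15.2.3.1. Scheduled 32%. Isolde agreement on 15.2.3: wholly obtained → 2% available; Isolde agreement on 15.2.3.1: RVC ≥ 45% → 11% available; preferential 2%. → 2%.
Sum: 63% + 14% + 13% + 12% + 2% = 104%.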